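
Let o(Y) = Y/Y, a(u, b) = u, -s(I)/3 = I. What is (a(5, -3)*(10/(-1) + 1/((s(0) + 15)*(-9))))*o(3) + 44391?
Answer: 1197206/27 ≈ 44341.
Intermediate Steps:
s(I) = -3*I
o(Y) = 1
(a(5, -3)*(10/(-1) + 1/((s(0) + 15)*(-9))))*o(3) + 44391 = (5*(10/(-1) + 1/((-3*0 + 15)*(-9))))*1 + 44391 = (5*(10*(-1) - ⅑/(0 + 15)))*1 + 44391 = (5*(-10 - ⅑/15))*1 + 44391 = (5*(-10 + (1/15)*(-⅑)))*1 + 44391 = (5*(-10 - 1/135))*1 + 44391 = (5*(-1351/135))*1 + 44391 = -1351/27*1 + 44391 = -1351/27 + 44391 = 1197206/27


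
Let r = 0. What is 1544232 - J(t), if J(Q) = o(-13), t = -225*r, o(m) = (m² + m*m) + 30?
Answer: 1543864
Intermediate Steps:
o(m) = 30 + 2*m² (o(m) = (m² + m²) + 30 = 2*m² + 30 = 30 + 2*m²)
t = 0 (t = -225*0 = 0)
J(Q) = 368 (J(Q) = 30 + 2*(-13)² = 30 + 2*169 = 30 + 338 = 368)
1544232 - J(t) = 1544232 - 1*368 = 1544232 - 368 = 1543864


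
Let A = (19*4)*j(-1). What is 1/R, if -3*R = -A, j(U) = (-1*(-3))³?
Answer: 1/684 ≈ 0.0014620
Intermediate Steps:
j(U) = 27 (j(U) = 3³ = 27)
A = 2052 (A = (19*4)*27 = 76*27 = 2052)
R = 684 (R = -(-1)*2052/3 = -⅓*(-2052) = 684)
1/R = 1/684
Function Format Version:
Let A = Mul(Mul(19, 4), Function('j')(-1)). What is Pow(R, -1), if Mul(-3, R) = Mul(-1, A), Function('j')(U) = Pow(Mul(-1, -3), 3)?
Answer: Rational(1, 684) ≈ 0.0014620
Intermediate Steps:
Function('j')(U) = 27 (Function('j')(U) = Pow(3, 3) = 27)
A = 2052 (A = Mul(Mul(19, 4), 27) = Mul(76, 27) = 2052)
R = 684 (R = Mul(Rational(-1, 3), Mul(-1, 2052)) = Mul(Rational(-1, 3), -2052) = 684)
Pow(R, -1) = Pow(684, -1) = Rational(1, 684)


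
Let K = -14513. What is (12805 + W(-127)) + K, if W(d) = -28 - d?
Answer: -1609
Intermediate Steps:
(12805 + W(-127)) + K = (12805 + (-28 - 1*(-127))) - 14513 = (12805 + (-28 + 127)) - 14513 = (12805 + 99) - 14513 = 12904 - 14513 = -1609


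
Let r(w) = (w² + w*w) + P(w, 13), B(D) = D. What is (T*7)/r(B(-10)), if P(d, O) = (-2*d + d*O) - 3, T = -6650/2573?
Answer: -46550/223851 ≈ -0.20795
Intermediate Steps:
T = -6650/2573 (T = -6650*1/2573 = -6650/2573 ≈ -2.5845)
P(d, O) = -3 - 2*d + O*d (P(d, O) = (-2*d + O*d) - 3 = -3 - 2*d + O*d)
r(w) = -3 + 2*w² + 11*w (r(w) = (w² + w*w) + (-3 - 2*w + 13*w) = (w² + w²) + (-3 + 11*w) = 2*w² + (-3 + 11*w) = -3 + 2*w² + 11*w)
(T*7)/r(B(-10)) = (-6650/2573*7)/(-3 + 2*(-10)² + 11*(-10)) = -46550/(2573*(-3 + 2*100 - 110)) = -46550/(2573*(-3 + 200 - 110)) = -46550/2573/87 = -46550/2573*1/87 = -46550/223851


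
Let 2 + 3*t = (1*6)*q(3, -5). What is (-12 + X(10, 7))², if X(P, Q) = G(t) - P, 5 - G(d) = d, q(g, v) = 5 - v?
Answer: 11881/9 ≈ 1320.1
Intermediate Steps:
t = 58/3 (t = -⅔ + ((1*6)*(5 - 1*(-5)))/3 = -⅔ + (6*(5 + 5))/3 = -⅔ + (6*10)/3 = -⅔ + (⅓)*60 = -⅔ + 20 = 58/3 ≈ 19.333)
G(d) = 5 - d
X(P, Q) = -43/3 - P (X(P, Q) = (5 - 1*58/3) - P = (5 - 58/3) - P = -43/3 - P)
(-12 + X(10, 7))² = (-12 + (-43/3 - 1*10))² = (-12 + (-43/3 - 10))² = (-12 - 73/3)² = (-109/3)² = 11881/9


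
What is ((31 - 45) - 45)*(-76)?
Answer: 4484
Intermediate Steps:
((31 - 45) - 45)*(-76) = (-14 - 45)*(-76) = -59*(-76) = 4484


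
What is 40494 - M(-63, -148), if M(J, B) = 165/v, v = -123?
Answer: 1660309/41 ≈ 40495.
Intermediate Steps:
M(J, B) = -55/41 (M(J, B) = 165/(-123) = 165*(-1/123) = -55/41)
40494 - M(-63, -148) = 40494 - 1*(-55/41) = 40494 + 55/41 = 1660309/41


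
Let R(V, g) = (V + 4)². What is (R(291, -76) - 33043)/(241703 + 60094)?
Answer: 5998/33533 ≈ 0.17887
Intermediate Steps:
R(V, g) = (4 + V)²
(R(291, -76) - 33043)/(241703 + 60094) = ((4 + 291)² - 33043)/(241703 + 60094) = (295² - 33043)/301797 = (87025 - 33043)*(1/301797) = 53982*(1/301797) = 5998/33533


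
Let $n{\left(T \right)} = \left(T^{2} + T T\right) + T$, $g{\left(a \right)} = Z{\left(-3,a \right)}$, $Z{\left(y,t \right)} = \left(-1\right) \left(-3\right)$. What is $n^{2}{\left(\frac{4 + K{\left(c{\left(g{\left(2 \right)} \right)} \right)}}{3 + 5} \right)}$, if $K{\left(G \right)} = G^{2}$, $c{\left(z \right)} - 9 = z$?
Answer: $494209$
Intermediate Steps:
$Z{\left(y,t \right)} = 3$
$g{\left(a \right)} = 3$
$c{\left(z \right)} = 9 + z$
$n{\left(T \right)} = T + 2 T^{2}$ ($n{\left(T \right)} = \left(T^{2} + T^{2}\right) + T = 2 T^{2} + T = T + 2 T^{2}$)
$n^{2}{\left(\frac{4 + K{\left(c{\left(g{\left(2 \right)} \right)} \right)}}{3 + 5} \right)} = \left(\frac{4 + \left(9 + 3\right)^{2}}{3 + 5} \left(1 + 2 \frac{4 + \left(9 + 3\right)^{2}}{3 + 5}\right)\right)^{2} = \left(\frac{4 + 12^{2}}{8} \left(1 + 2 \frac{4 + 12^{2}}{8}\right)\right)^{2} = \left(\left(4 + 144\right) \frac{1}{8} \left(1 + 2 \left(4 + 144\right) \frac{1}{8}\right)\right)^{2} = \left(148 \cdot \frac{1}{8} \left(1 + 2 \cdot 148 \cdot \frac{1}{8}\right)\right)^{2} = \left(\frac{37 \left(1 + 2 \cdot \frac{37}{2}\right)}{2}\right)^{2} = \left(\frac{37 \left(1 + 37\right)}{2}\right)^{2} = \left(\frac{37}{2} \cdot 38\right)^{2} = 703^{2} = 494209$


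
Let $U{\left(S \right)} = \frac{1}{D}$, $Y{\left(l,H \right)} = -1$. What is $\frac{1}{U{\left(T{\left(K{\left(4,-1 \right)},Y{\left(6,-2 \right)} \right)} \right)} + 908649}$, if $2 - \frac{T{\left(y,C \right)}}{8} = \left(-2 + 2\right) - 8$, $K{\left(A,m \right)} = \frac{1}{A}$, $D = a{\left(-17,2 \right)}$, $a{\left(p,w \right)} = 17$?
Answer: $\frac{17}{15447034} \approx 1.1005 \cdot 10^{-6}$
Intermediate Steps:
$D = 17$
$T{\left(y,C \right)} = 80$ ($T{\left(y,C \right)} = 16 - 8 \left(\left(-2 + 2\right) - 8\right) = 16 - 8 \left(0 - 8\right) = 16 - -64 = 16 + 64 = 80$)
$U{\left(S \right)} = \frac{1}{17}$
$\frac{1}{U{\left(T{\left(K{\left(4,-1 \right)},Y{\left(6,-2 \right)} \right)} \right)} + 908649} = \frac{1}{\frac{1}{17} + 908649} = \frac{1}{\frac{15447034}{17}} = \frac{17}{15447034}$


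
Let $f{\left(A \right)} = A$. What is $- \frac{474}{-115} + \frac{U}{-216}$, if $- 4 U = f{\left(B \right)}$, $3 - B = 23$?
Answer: $\frac{101809}{24840} \approx 4.0986$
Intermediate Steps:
$B = -20$ ($B = 3 - 23 = -20$)
$U = 5$ ($U = \left(- \frac{1}{4}\right) \left(-20\right) = 5$)
$- \frac{474}{-115} + \frac{U}{-216} = - \frac{474}{-115} + \frac{5}{-216} = \left(-474\right) \left(- \frac{1}{115}\right) + 5 \left(- \frac{1}{216}\right) = \frac{474}{115} - \frac{5}{216} = \frac{101809}{24840}$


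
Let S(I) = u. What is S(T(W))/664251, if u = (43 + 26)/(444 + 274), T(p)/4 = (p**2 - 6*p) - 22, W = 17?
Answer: 23/158977406 ≈ 1.4467e-7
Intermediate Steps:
T(p) = -88 - 24*p + 4*p**2 (T(p) = 4*((p**2 - 6*p) - 22) = 4*(-22 + p**2 - 6*p) = -88 - 24*p + 4*p**2)
u = 69/718 ≈ 0.096100
S(I) = 69/718
S(T(W))/664251 = (69/718)/664251 = (69/718)*(1/664251) = 23/158977406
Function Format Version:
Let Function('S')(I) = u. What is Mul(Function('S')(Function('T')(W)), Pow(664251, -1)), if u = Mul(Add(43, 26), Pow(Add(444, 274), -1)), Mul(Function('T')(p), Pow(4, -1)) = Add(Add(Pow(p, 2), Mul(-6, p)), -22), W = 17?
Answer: Rational(23, 158977406) ≈ 1.4467e-7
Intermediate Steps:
Function('T')(p) = Add(-88, Mul(-24, p), Mul(4, Pow(p, 2))) (Function('T')(p) = Mul(4, Add(Add(Pow(p, 2), Mul(-6, p)), -22)) = Mul(4, Add(-22, Pow(p, 2), Mul(-6, p))) = Add(-88, Mul(-24, p), Mul(4, Pow(p, 2))))
u = Rational(69, 718) (u = Mul(69, Pow(718, -1)) = Mul(69, Rational(1, 718)) = Rational(69, 718) ≈ 0.096100)
Function('S')(I) = Rational(69, 718)
Mul(Function('S')(Function('T')(W)), Pow(664251, -1)) = Mul(Rational(69, 718), Pow(664251, -1)) = Mul(Rational(69, 718), Rational(1, 664251)) = Rational(23, 158977406)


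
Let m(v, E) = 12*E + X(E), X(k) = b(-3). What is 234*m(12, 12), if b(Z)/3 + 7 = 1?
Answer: 29484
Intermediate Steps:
b(Z) = -18 (b(Z) = -21 + 3*1 = -21 + 3 = -18)
X(k) = -18
m(v, E) = -18 + 12*E (m(v, E) = 12*E - 18 = -18 + 12*E)
234*m(12, 12) = 234*(-18 + 12*12) = 234*(-18 + 144) = 234*126 = 29484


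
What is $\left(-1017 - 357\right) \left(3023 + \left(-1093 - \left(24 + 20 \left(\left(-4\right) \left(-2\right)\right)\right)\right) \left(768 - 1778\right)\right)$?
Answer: $-1776297582$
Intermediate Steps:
$\left(-1017 - 357\right) \left(3023 + \left(-1093 - \left(24 + 20 \left(\left(-4\right) \left(-2\right)\right)\right)\right) \left(768 - 1778\right)\right) = - 1374 \left(3023 + \left(-1093 - 184\right) \left(-1010\right)\right) = - 1374 \left(3023 - -1289770\right) = - 1374 \left(3023 + 1289770\right) = \left(-1374\right) 1292793 = -1776297582$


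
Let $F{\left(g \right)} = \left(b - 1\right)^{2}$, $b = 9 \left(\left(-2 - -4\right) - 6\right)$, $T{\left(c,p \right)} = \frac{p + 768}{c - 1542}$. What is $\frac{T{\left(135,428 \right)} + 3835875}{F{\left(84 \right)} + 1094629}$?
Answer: $\frac{5397074929}{1542069186} \approx 3.4999$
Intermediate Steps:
$T{\left(c,p \right)} = \frac{768 + p}{-1542 + c}$
$b = -36$ ($b = 9 \left(\left(-2 + 4\right) - 6\right) = 9 \left(2 - 6\right) = 9 \left(-4\right) = -36$)
$F{\left(g \right)} = 1369$ ($F{\left(g \right)} = \left(-36 - 1\right)^{2} = \left(-37\right)^{2} = 1369$)
$\frac{T{\left(135,428 \right)} + 3835875}{F{\left(84 \right)} + 1094629} = \frac{\frac{768 + 428}{-1542 + 135} + 3835875}{1369 + 1094629} = \frac{\frac{1}{-1407} \cdot 1196 + 3835875}{1095998} = \left(\left(- \frac{1}{1407}\right) 1196 + 3835875\right) \frac{1}{1095998} = \left(- \frac{1196}{1407} + 3835875\right) \frac{1}{1095998} = \frac{5397074929}{1407} \cdot \frac{1}{1095998} = \frac{5397074929}{1542069186}$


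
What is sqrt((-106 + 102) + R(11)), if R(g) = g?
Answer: sqrt(7) ≈ 2.6458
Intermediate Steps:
sqrt((-106 + 102) + R(11)) = sqrt((-106 + 102) + 11) = sqrt(-4 + 11) = sqrt(7)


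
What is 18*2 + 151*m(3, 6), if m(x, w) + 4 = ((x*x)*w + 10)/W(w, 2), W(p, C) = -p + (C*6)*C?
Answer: -280/9 ≈ -31.111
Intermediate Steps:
W(p, C) = -p + 6*C**2 (W(p, C) = -p + (6*C)*C = -p + 6*C**2)
m(x, w) = -4 + (10 + w*x**2)/(24 - w) (m(x, w) = -4 + ((x*x)*w + 10)/(-w + 6*2**2) = -4 + (x**2*w + 10)/(-w + 6*4) = -4 + (w*x**2 + 10)/(-w + 24) = -4 + (10 + w*x**2)/(24 - w))
18*2 + 151*m(3, 6) = 18*2 + 151*((86 - 4*6 - 1*6*3**2)/(-24 + 6)) = 36 + 151*((86 - 24 - 1*6*9)/(-18)) = 36 + 151*(-(86 - 24 - 54)/18) = 36 + 151*(-1/18*8) = 36 + 151*(-4/9) = 36 - 604/9 = -280/9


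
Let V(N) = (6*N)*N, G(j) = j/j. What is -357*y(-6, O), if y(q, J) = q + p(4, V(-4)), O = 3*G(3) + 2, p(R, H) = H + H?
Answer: -66402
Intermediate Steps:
G(j) = 1
V(N) = 6*N²
p(R, H) = 2*H
O = 5 (O = 3*1 + 2 = 3 + 2 = 5)
y(q, J) = 192 + q (y(q, J) = q + 2*(6*(-4)²) = q + 2*(6*16) = q + 2*96 = q + 192 = 192 + q)
-357*y(-6, O) = -357*(192 - 6) = -357*186 = -66402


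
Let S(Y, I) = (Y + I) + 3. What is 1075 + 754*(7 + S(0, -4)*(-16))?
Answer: 18417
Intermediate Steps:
S(Y, I) = 3 + I + Y (S(Y, I) = (I + Y) + 3 = 3 + I + Y)
1075 + 754*(7 + S(0, -4)*(-16)) = 1075 + 754*(7 + (3 - 4 + 0)*(-16)) = 1075 + 754*(7 - 1*(-16)) = 1075 + 754*(7 + 16) = 1075 + 754*23 = 1075 + 17342 = 18417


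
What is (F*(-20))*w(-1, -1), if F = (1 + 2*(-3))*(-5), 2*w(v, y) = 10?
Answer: -2500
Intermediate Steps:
w(v, y) = 5 (w(v, y) = (½)*10 = 5)
F = 25 (F = (1 - 6)*(-5) = -5*(-5) = 25)
(F*(-20))*w(-1, -1) = (25*(-20))*5 = -500*5 = -2500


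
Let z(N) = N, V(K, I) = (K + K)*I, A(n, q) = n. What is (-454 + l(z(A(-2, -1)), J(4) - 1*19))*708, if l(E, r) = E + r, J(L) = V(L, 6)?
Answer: -302316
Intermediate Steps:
V(K, I) = 2*I*K (V(K, I) = (2*K)*I = 2*I*K)
J(L) = 12*L (J(L) = 2*6*L = 12*L)
(-454 + l(z(A(-2, -1)), J(4) - 1*19))*708 = (-454 + (-2 + (12*4 - 1*19)))*708 = (-454 + (-2 + (48 - 19)))*708 = (-454 + (-2 + 29))*708 = (-454 + 27)*708 = -427*708 = -302316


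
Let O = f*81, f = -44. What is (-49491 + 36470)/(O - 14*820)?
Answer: 13021/15044 ≈ 0.86553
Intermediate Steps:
O = -3564 (O = -44*81 = -3564)
(-49491 + 36470)/(O - 14*820) = (-49491 + 36470)/(-3564 - 14*820) = -13021/(-3564 - 11480) = -13021/(-15044) = -13021*(-1/15044) = 13021/15044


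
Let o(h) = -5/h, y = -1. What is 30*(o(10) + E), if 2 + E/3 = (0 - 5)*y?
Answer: 255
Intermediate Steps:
E = 9 (E = -6 + 3*((0 - 5)*(-1)) = -6 + 3*(-5*(-1)) = -6 + 3*5 = -6 + 15 = 9)
30*(o(10) + E) = 30*(-5/10 + 9) = 30*(-5*1/10 + 9) = 30*(-1/2 + 9) = 30*(17/2) = 255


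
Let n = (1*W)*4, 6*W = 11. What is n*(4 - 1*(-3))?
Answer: 154/3 ≈ 51.333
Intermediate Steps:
W = 11/6 (W = (⅙)*11 = 11/6 ≈ 1.8333)
n = 22/3 (n = (1*(11/6))*4 = (11/6)*4 = 22/3 ≈ 7.3333)
n*(4 - 1*(-3)) = 22*(4 - 1*(-3))/3 = 22*(4 + 3)/3 = (22/3)*7 = 154/3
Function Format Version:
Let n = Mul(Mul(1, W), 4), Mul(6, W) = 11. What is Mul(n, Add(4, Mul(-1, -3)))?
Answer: Rational(154, 3) ≈ 51.333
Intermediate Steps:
W = Rational(11, 6) (W = Mul(Rational(1, 6), 11) = Rational(11, 6) ≈ 1.8333)
n = Rational(22, 3) (n = Mul(Mul(1, Rational(11, 6)), 4) = Mul(Rational(11, 6), 4) = Rational(22, 3) ≈ 7.3333)
Mul(n, Add(4, Mul(-1, -3))) = Mul(Rational(22, 3), Add(4, Mul(-1, -3))) = Mul(Rational(22, 3), Add(4, 3)) = Mul(Rational(22, 3), 7) = Rational(154, 3)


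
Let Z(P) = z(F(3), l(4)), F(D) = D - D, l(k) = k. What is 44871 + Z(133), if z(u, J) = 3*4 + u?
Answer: 44883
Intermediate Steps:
F(D) = 0
z(u, J) = 12 + u
Z(P) = 12 (Z(P) = 12 + 0 = 12)
44871 + Z(133) = 44871 + 12 = 44883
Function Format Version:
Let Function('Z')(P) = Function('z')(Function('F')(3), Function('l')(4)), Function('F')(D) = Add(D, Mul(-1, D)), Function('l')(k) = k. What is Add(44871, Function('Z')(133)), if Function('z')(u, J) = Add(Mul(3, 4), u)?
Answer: 44883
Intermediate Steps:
Function('F')(D) = 0
Function('z')(u, J) = Add(12, u)
Function('Z')(P) = 12 (Function('Z')(P) = Add(12, 0) = 12)
Add(44871, Function('Z')(133)) = Add(44871, 12) = 44883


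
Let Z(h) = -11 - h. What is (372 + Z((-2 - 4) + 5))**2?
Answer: 131044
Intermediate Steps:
(372 + Z((-2 - 4) + 5))**2 = (372 + (-11 - ((-2 - 4) + 5)))**2 = (372 + (-11 - (-6 + 5)))**2 = (372 + (-11 - 1*(-1)))**2 = (372 + (-11 + 1))**2 = (372 - 10)**2 = 362**2 = 131044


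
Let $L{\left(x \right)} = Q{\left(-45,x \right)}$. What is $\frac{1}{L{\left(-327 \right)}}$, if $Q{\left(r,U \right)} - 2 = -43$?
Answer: $- \frac{1}{41} \approx -0.02439$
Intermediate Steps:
$Q{\left(r,U \right)} = -41$ ($Q{\left(r,U \right)} = 2 - 43 = -41$)
$L{\left(x \right)} = -41$
$\frac{1}{L{\left(-327 \right)}} = \frac{1}{-41} = - \frac{1}{41}$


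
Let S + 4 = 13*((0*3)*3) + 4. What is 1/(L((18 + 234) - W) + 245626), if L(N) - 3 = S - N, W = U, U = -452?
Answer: 1/244925 ≈ 4.0829e-6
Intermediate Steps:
W = -452
S = 0 (S = -4 + (13*((0*3)*3) + 4) = -4 + (13*(0*3) + 4) = -4 + (13*0 + 4) = -4 + (0 + 4) = -4 + 4 = 0)
L(N) = 3 - N (L(N) = 3 + (0 - N) = 3 - N)
1/(L((18 + 234) - W) + 245626) = 1/((3 - ((18 + 234) - 1*(-452))) + 245626) = 1/((3 - (252 + 452)) + 245626) = 1/((3 - 1*704) + 245626) = 1/((3 - 704) + 245626) = 1/(-701 + 245626) = 1/244925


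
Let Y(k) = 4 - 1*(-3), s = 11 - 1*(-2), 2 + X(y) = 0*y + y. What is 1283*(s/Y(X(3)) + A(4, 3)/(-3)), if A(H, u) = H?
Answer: 14113/21 ≈ 672.05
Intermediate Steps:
X(y) = -2 + y (X(y) = -2 + (0*y + y) = -2 + (0 + y) = -2 + y)
s = 13 (s = 11 + 2 = 13)
Y(k) = 7 (Y(k) = 4 + 3 = 7)
1283*(s/Y(X(3)) + A(4, 3)/(-3)) = 1283*(13/7 + 4/(-3)) = 1283*(13*(⅐) + 4*(-⅓)) = 1283*(13/7 - 4/3) = 1283*(11/21) = 14113/21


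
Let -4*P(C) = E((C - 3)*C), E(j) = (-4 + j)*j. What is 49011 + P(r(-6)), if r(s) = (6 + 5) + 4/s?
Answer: 3859748/81 ≈ 47651.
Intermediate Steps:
r(s) = 11 + 4/s
E(j) = j*(-4 + j)
P(C) = -C*(-4 + C*(-3 + C))*(-3 + C)/4 (P(C) = -(C - 3)*C*(-4 + (C - 3)*C)/4 = -(-3 + C)*C*(-4 + (-3 + C)*C)/4 = -C*(-3 + C)*(-4 + C*(-3 + C))/4 = -C*(-4 + C*(-3 + C))*(-3 + C)/4)
49011 + P(r(-6)) = 49011 - (11 + 4/(-6))*(-4 + (11 + 4/(-6))*(-3 + (11 + 4/(-6))))*(-3 + (11 + 4/(-6)))/4 = 49011 - (11 + 4*(-⅙))*(-4 + (11 + 4*(-⅙))*(-3 + (11 + 4*(-⅙))))*(-3 + (11 + 4*(-⅙)))/4 = 49011 - (11 - ⅔)*(-4 + (11 - ⅔)*(-3 + (11 - ⅔)))*(-3 + (11 - ⅔))/4 = 49011 - ¼*31/3*(-4 + 31*(-3 + 31/3)/3)*(-3 + 31/3) = 49011 - ¼*31/3*(-4 + (31/3)*(22/3))*22/3 = 49011 - ¼*31/3*(-4 + 682/9)*22/3 = 49011 - ¼*31/3*646/9*22/3 = 49011 - 110143/81 = 3859748/81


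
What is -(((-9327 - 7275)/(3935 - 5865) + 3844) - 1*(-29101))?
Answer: -31800226/965 ≈ -32954.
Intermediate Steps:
-(((-9327 - 7275)/(3935 - 5865) + 3844) - 1*(-29101)) = -((-16602/(-1930) + 3844) + 29101) = -((-16602*(-1/1930) + 3844) + 29101) = -((8301/965 + 3844) + 29101) = -(3717761/965 + 29101) = -1*31800226/965 = -31800226/965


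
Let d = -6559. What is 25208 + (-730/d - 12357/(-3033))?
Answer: 55728586181/2210383 ≈ 25212.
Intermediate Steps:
25208 + (-730/d - 12357/(-3033)) = 25208 + (-730/(-6559) - 12357/(-3033)) = 25208 + (-730*(-1/6559) - 12357*(-1/3033)) = 25208 + (730/6559 + 1373/337) = 25208 + 9251517/2210383 = 55728586181/2210383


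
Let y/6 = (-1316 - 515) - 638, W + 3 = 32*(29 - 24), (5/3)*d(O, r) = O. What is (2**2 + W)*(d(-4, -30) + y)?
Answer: -11927202/5 ≈ -2.3854e+6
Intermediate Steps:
d(O, r) = 3*O/5
W = 157 (W = -3 + 32*(29 - 24) = -3 + 32*5 = -3 + 160 = 157)
y = -14814 (y = 6*((-1316 - 515) - 638) = 6*(-1831 - 638) = 6*(-2469) = -14814)
(2**2 + W)*(d(-4, -30) + y) = (2**2 + 157)*((3/5)*(-4) - 14814) = (4 + 157)*(-12/5 - 14814) = 161*(-74082/5) = -11927202/5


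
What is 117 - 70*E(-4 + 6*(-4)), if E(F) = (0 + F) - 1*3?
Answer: 2287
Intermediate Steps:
E(F) = -3 + F (E(F) = F - 3 = -3 + F)
117 - 70*E(-4 + 6*(-4)) = 117 - 70*(-3 + (-4 + 6*(-4))) = 117 - 70*(-3 + (-4 - 24)) = 117 - 70*(-3 - 28) = 117 - 70*(-31) = 117 + 2170 = 2287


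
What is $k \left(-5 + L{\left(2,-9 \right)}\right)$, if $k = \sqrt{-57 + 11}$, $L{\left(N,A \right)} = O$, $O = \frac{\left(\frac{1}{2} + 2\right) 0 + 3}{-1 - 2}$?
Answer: $- 6 i \sqrt{46} \approx - 40.694 i$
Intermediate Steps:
$O = -1$ ($O = \frac{\left(\frac{1}{2} + 2\right) 0 + 3}{-3} = \left(\frac{5}{2} \cdot 0 + 3\right) \left(- \frac{1}{3}\right) = \left(0 + 3\right) \left(- \frac{1}{3}\right) = 3 \left(- \frac{1}{3}\right) = -1$)
$L{\left(N,A \right)} = -1$
$k = i \sqrt{46}$ ($k = \sqrt{-46} = i \sqrt{46} \approx 6.7823 i$)
$k \left(-5 + L{\left(2,-9 \right)}\right) = i \sqrt{46} \left(-5 - 1\right) = i \sqrt{46} \left(-6\right) = - 6 i \sqrt{46}$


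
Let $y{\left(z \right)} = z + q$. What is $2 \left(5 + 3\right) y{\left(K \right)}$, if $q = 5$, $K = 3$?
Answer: $128$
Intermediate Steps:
$y{\left(z \right)} = 5 + z$ ($y{\left(z \right)} = z + 5 = 5 + z$)
$2 \left(5 + 3\right) y{\left(K \right)} = 2 \left(5 + 3\right) \left(5 + 3\right) = 2 \cdot 8 \cdot 8 = 16 \cdot 8 = 128$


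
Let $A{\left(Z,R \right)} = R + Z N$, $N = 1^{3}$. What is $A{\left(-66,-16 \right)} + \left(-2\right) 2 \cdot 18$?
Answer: $-154$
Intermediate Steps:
$N = 1$
$A{\left(Z,R \right)} = R + Z$ ($A{\left(Z,R \right)} = R + Z 1 = R + Z$)
$A{\left(-66,-16 \right)} + \left(-2\right) 2 \cdot 18 = \left(-16 - 66\right) + \left(-2\right) 2 \cdot 18 = -82 - 72 = -154$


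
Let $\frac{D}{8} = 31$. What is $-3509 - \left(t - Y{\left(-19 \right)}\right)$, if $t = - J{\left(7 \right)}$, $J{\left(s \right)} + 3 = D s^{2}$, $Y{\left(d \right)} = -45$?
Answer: $8595$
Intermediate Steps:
$D = 248$ ($D = 8 \cdot 31 = 248$)
$J{\left(s \right)} = -3 + 248 s^{2}$
$t = -12149$ ($t = - (-3 + 248 \cdot 7^{2}) = - (-3 + 248 \cdot 49) = - (-3 + 12152) = \left(-1\right) 12149 = -12149$)
$-3509 - \left(t - Y{\left(-19 \right)}\right) = -3509 - \left(-12149 - -45\right) = -3509 - \left(-12149 + 45\right) = -3509 - -12104 = -3509 + 12104 = 8595$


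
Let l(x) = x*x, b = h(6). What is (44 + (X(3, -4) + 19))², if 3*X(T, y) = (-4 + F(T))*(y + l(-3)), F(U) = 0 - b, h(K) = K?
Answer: 19321/9 ≈ 2146.8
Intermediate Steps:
b = 6
F(U) = -6 (F(U) = 0 - 1*6 = 0 - 6 = -6)
l(x) = x²
X(T, y) = -30 - 10*y/3 (X(T, y) = ((-4 - 6)*(y + (-3)²))/3 = (-10*(y + 9))/3 = (-10*(9 + y))/3 = (-90 - 10*y)/3 = -30 - 10*y/3)
(44 + (X(3, -4) + 19))² = (44 + ((-30 - 10/3*(-4)) + 19))² = (44 + ((-30 + 40/3) + 19))² = (44 + (-50/3 + 19))² = (44 + 7/3)² = (139/3)² = 19321/9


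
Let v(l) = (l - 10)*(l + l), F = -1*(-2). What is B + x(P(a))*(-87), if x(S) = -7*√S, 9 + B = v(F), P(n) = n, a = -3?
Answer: -41 + 609*I*√3 ≈ -41.0 + 1054.8*I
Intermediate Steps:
F = 2
v(l) = 2*l*(-10 + l) (v(l) = (-10 + l)*(2*l) = 2*l*(-10 + l))
B = -41 (B = -9 + 2*2*(-10 + 2) = -9 + 2*2*(-8) = -9 - 32 = -41)
B + x(P(a))*(-87) = -41 - 7*I*√3*(-87) = -41 + 609*I*√3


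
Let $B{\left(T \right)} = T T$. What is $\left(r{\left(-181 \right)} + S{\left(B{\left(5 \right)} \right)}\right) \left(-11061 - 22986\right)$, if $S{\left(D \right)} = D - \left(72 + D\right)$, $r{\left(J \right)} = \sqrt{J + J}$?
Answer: $2451384 - 34047 i \sqrt{362} \approx 2.4514 \cdot 10^{6} - 6.4779 \cdot 10^{5} i$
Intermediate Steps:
$r{\left(J \right)} = \sqrt{2} \sqrt{J}$ ($r{\left(J \right)} = \sqrt{2 J} = \sqrt{2} \sqrt{J}$)
$B{\left(T \right)} = T^{2}$
$S{\left(D \right)} = -72$
$\left(r{\left(-181 \right)} + S{\left(B{\left(5 \right)} \right)}\right) \left(-11061 - 22986\right) = \left(\sqrt{2} \sqrt{-181} - 72\right) \left(-11061 - 22986\right) = \left(\sqrt{2} i \sqrt{181} - 72\right) \left(-34047\right) = \left(i \sqrt{362} - 72\right) \left(-34047\right) = \left(-72 + i \sqrt{362}\right) \left(-34047\right) = 2451384 - 34047 i \sqrt{362}$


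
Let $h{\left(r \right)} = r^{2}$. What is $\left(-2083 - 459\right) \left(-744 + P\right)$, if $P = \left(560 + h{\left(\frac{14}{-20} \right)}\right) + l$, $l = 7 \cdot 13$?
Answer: $\frac{11758021}{50} \approx 2.3516 \cdot 10^{5}$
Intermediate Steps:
$l = 91$
$P = \frac{65149}{100}$ ($P = \left(560 + \left(\frac{14}{-20}\right)^{2}\right) + 91 = \left(560 + \left(14 \left(- \frac{1}{20}\right)\right)^{2}\right) + 91 = \left(560 + \left(- \frac{7}{10}\right)^{2}\right) + 91 = \left(560 + \frac{49}{100}\right) + 91 = \frac{56049}{100} + 91 = \frac{65149}{100} \approx 651.49$)
$\left(-2083 - 459\right) \left(-744 + P\right) = \left(-2083 - 459\right) \left(-744 + \frac{65149}{100}\right) = \left(-2542\right) \left(- \frac{9251}{100}\right) = \frac{11758021}{50}$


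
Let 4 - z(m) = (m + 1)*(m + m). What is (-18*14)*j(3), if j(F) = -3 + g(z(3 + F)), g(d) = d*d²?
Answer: 129024756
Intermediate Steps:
z(m) = 4 - 2*m*(1 + m) (z(m) = 4 - (m + 1)*(m + m) = 4 - (1 + m)*2*m = 4 - 2*m*(1 + m))
g(d) = d³
j(F) = -3 + (-2 - 2*F - 2*(3 + F)²)³ (j(F) = -3 + (4 - 2*(3 + F) - 2*(3 + F)²)³ = -3 + (4 + (-6 - 2*F) - 2*(3 + F)²)³ = -3 + (-2 - 2*F - 2*(3 + F)²)³)
(-18*14)*j(3) = (-18*14)*(-3 - 8*(1 + 3 + (3 + 3)²)³) = -252*(-3 - 8*(1 + 3 + 6²)³) = -252*(-3 - 8*(1 + 3 + 36)³) = -252*(-3 - 8*40³) = -252*(-3 - 8*64000) = -252*(-3 - 512000) = -252*(-512003) = 129024756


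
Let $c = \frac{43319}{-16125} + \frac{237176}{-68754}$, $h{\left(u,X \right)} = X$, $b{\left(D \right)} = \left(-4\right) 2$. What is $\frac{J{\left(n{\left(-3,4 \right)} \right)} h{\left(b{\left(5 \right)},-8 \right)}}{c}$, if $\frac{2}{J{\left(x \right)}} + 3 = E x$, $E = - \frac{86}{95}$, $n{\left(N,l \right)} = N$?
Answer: $- \frac{93620030000}{10204226289} \approx -9.1746$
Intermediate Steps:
$E = - \frac{86}{95}$ ($E = \left(-86\right) \frac{1}{95} = - \frac{86}{95} \approx -0.90526$)
$b{\left(D \right)} = -8$
$J{\left(x \right)} = \frac{2}{-3 - \frac{86 x}{95}}$
$c = - \frac{377934307}{61592125}$ ($c = 43319 \left(- \frac{1}{16125}\right) + 237176 \left(- \frac{1}{68754}\right) = - \frac{43319}{16125} - \frac{118588}{34377} = - \frac{377934307}{61592125} \approx -6.1361$)
$\frac{J{\left(n{\left(-3,4 \right)} \right)} h{\left(b{\left(5 \right)},-8 \right)}}{c} = \frac{- \frac{190}{285 + 86 \left(-3\right)} \left(-8\right)}{- \frac{377934307}{61592125}} = - \frac{190}{285 - 258} \left(-8\right) \left(- \frac{61592125}{377934307}\right) = - \frac{190}{27} \left(-8\right) \left(- \frac{61592125}{377934307}\right) = \left(-190\right) \frac{1}{27} \left(-8\right) \left(- \frac{61592125}{377934307}\right) = \left(- \frac{190}{27}\right) \left(-8\right) \left(- \frac{61592125}{377934307}\right) = \frac{1520}{27} \left(- \frac{61592125}{377934307}\right) = - \frac{93620030000}{10204226289}$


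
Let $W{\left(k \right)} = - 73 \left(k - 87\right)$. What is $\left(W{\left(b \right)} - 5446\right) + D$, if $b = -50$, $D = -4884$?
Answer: $-329$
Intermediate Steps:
$W{\left(k \right)} = 6351 - 73 k$ ($W{\left(k \right)} = - 73 \left(-87 + k\right) = 6351 - 73 k$)
$\left(W{\left(b \right)} - 5446\right) + D = \left(\left(6351 - -3650\right) - 5446\right) - 4884 = \left(\left(6351 + 3650\right) - 5446\right) - 4884 = \left(10001 - 5446\right) - 4884 = 4555 - 4884 = -329$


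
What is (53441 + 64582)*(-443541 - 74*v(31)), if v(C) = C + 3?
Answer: -52644985311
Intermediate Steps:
v(C) = 3 + C
(53441 + 64582)*(-443541 - 74*v(31)) = (53441 + 64582)*(-443541 - 74*(3 + 31)) = 118023*(-443541 - 74*34) = 118023*(-443541 - 2516) = 118023*(-446057) = -52644985311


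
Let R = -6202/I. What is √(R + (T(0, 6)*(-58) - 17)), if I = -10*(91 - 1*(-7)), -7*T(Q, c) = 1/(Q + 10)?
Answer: I*√48230/70 ≈ 3.1373*I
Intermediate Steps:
T(Q, c) = -1/(7*(10 + Q)) (T(Q, c) = -1/(7*(Q + 10)) = -1/(7*(10 + Q)))
I = -980 (I = -10*(91 + 7) = -10*98 = -980)
R = 443/70 (R = -6202/(-980) = -6202*(-1/980) = 443/70 ≈ 6.3286)
√(R + (T(0, 6)*(-58) - 17)) = √(443/70 + (-1/(70 + 7*0)*(-58) - 17)) = √(443/70 + (-1/(70 + 0)*(-58) - 17)) = √(443/70 + (-1/70*(-58) - 17)) = √(443/70 + (29/35 - 17)) = √(443/70 - 566/35) = √(-689/70) = I*√48230/70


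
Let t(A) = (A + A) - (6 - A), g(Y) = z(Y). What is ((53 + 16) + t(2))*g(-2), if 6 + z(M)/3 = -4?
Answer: -2070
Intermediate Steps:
z(M) = -30 (z(M) = -18 + 3*(-4) = -18 - 12 = -30)
g(Y) = -30
t(A) = -6 + 3*A (t(A) = 2*A + (-6 + A) = -6 + 3*A)
((53 + 16) + t(2))*g(-2) = ((53 + 16) + (-6 + 3*2))*(-30) = (69 + (-6 + 6))*(-30) = (69 + 0)*(-30) = 69*(-30) = -2070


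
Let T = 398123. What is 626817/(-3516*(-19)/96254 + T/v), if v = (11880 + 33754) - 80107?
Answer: -54733728763053/947842025 ≈ -57746.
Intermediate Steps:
v = -34473 (v = 45634 - 80107 = -34473)
626817/(-3516*(-19)/96254 + T/v) = 626817/(-3516*(-19)/96254 + 398123/(-34473)) = 626817/(66804*(1/96254) + 398123*(-1/34473)) = 626817/(1758/2533 - 398123/34473) = 626817/(-947842025/87320109) = 626817*(-87320109/947842025) = -54733728763053/947842025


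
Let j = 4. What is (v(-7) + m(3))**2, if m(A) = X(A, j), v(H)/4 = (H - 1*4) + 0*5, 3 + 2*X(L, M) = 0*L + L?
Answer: 1936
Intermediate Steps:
X(L, M) = -3/2 + L/2 (X(L, M) = -3/2 + (0*L + L)/2 = -3/2 + (0 + L)/2 = -3/2 + L/2)
v(H) = -16 + 4*H (v(H) = 4*((H - 1*4) + 0*5) = 4*((H - 4) + 0) = 4*((-4 + H) + 0) = 4*(-4 + H) = -16 + 4*H)
m(A) = -3/2 + A/2
(v(-7) + m(3))**2 = ((-16 + 4*(-7)) + (-3/2 + (1/2)*3))**2 = ((-16 - 28) + (-3/2 + 3/2))**2 = (-44 + 0)**2 = (-44)**2 = 1936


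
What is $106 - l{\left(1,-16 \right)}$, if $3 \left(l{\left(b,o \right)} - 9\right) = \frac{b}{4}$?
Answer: $\frac{1163}{12} \approx 96.917$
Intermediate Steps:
$l{\left(b,o \right)} = 9 + \frac{b}{12}$ ($l{\left(b,o \right)} = 9 + \frac{b \frac{1}{4}}{3} = 9 + \frac{\frac{1}{4} b}{3} = 9 + \frac{b}{12}$)
$106 - l{\left(1,-16 \right)} = 106 - \left(9 + \frac{1}{12} \cdot 1\right) = 106 - \left(9 + \frac{1}{12}\right) = 106 - \frac{109}{12} = \frac{1163}{12}$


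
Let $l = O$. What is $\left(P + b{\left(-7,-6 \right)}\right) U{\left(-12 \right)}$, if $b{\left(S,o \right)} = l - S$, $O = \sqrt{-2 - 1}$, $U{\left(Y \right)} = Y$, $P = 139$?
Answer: $-1752 - 12 i \sqrt{3} \approx -1752.0 - 20.785 i$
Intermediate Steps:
$O = i \sqrt{3}$ ($O = \sqrt{-3} = i \sqrt{3} \approx 1.732 i$)
$l = i \sqrt{3} \approx 1.732 i$
$b{\left(S,o \right)} = - S + i \sqrt{3}$ ($b{\left(S,o \right)} = i \sqrt{3} - S = - S + i \sqrt{3}$)
$\left(P + b{\left(-7,-6 \right)}\right) U{\left(-12 \right)} = \left(139 + \left(\left(-1\right) \left(-7\right) + i \sqrt{3}\right)\right) \left(-12\right) = \left(139 + \left(7 + i \sqrt{3}\right)\right) \left(-12\right) = \left(146 + i \sqrt{3}\right) \left(-12\right) = -1752 - 12 i \sqrt{3}$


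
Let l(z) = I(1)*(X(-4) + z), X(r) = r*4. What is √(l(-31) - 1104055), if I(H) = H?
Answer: 3*I*√122678 ≈ 1050.8*I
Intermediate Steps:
X(r) = 4*r
l(z) = -16 + z (l(z) = 1*(4*(-4) + z) = 1*(-16 + z) = -16 + z)
√(l(-31) - 1104055) = √((-16 - 31) - 1104055) = √(-47 - 1104055) = √(-1104102) = 3*I*√122678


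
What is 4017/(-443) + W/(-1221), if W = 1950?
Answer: -1922869/180301 ≈ -10.665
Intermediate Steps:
4017/(-443) + W/(-1221) = 4017/(-443) + 1950/(-1221) = 4017*(-1/443) + 1950*(-1/1221) = -4017/443 - 650/407 = -1922869/180301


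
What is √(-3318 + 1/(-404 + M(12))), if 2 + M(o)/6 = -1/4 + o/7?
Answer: 2*I*√26959932083/5701 ≈ 57.602*I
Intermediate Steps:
M(o) = -27/2 + 6*o/7 (M(o) = -12 + 6*(-1/4 + o/7) = -12 + 6*(-1*¼ + o*(⅐)) = -12 + 6*(-¼ + o/7) = -12 + (-3/2 + 6*o/7) = -27/2 + 6*o/7)
√(-3318 + 1/(-404 + M(12))) = √(-3318 + 1/(-404 + (-27/2 + (6/7)*12))) = √(-3318 + 1/(-404 + (-27/2 + 72/7))) = √(-3318 + 1/(-404 - 45/14)) = √(-3318 + 1/(-5701/14)) = √(-3318 - 14/5701) = √(-18915932/5701) = 2*I*√26959932083/5701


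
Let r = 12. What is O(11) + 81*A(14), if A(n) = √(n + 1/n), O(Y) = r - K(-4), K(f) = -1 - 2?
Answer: 15 + 81*√2758/14 ≈ 318.85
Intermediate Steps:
K(f) = -3
O(Y) = 15 (O(Y) = 12 - 1*(-3) = 12 + 3 = 15)
O(11) + 81*A(14) = 15 + 81*√(14 + 1/14) = 15 + 81*√(197/14) = 15 + 81*(√2758/14) = 15 + 81*√2758/14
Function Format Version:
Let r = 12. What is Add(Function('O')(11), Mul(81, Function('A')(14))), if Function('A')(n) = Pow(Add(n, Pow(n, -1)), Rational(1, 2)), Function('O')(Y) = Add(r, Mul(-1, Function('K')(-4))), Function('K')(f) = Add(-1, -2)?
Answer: Add(15, Mul(Rational(81, 14), Pow(2758, Rational(1, 2)))) ≈ 318.85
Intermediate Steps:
Function('K')(f) = -3
Function('O')(Y) = 15 (Function('O')(Y) = Add(12, Mul(-1, -3)) = Add(12, 3) = 15)
Add(Function('O')(11), Mul(81, Function('A')(14))) = Add(15, Mul(81, Pow(Add(14, Pow(14, -1)), Rational(1, 2)))) = Add(15, Mul(81, Pow(Add(14, Rational(1, 14)), Rational(1, 2)))) = Add(15, Mul(81, Pow(Rational(197, 14), Rational(1, 2)))) = Add(15, Mul(81, Mul(Rational(1, 14), Pow(2758, Rational(1, 2))))) = Add(15, Mul(Rational(81, 14), Pow(2758, Rational(1, 2))))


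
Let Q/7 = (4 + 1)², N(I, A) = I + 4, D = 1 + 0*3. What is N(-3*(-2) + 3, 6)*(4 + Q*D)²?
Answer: 416533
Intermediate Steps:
D = 1 (D = 1 + 0 = 1)
N(I, A) = 4 + I
Q = 175 (Q = 7*(4 + 1)² = 7*5² = 7*25 = 175)
N(-3*(-2) + 3, 6)*(4 + Q*D)² = (4 + (-3*(-2) + 3))*(4 + 175*1)² = (4 + (6 + 3))*(4 + 175)² = (4 + 9)*179² = 13*32041 = 416533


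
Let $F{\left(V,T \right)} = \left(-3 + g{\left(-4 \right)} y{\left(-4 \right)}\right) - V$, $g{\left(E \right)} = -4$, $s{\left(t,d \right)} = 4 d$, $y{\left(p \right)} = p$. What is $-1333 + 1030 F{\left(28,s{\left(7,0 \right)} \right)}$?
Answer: $-16783$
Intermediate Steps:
$F{\left(V,T \right)} = 13 - V$ ($F{\left(V,T \right)} = \left(-3 - -16\right) - V = \left(-3 + 16\right) - V = 13 - V$)
$-1333 + 1030 F{\left(28,s{\left(7,0 \right)} \right)} = -1333 + 1030 \left(13 - 28\right) = -1333 + 1030 \left(-15\right) = -1333 - 15450 = -16783$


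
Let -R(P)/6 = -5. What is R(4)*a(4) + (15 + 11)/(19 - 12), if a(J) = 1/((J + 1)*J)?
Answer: 73/14 ≈ 5.2143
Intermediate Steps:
R(P) = 30 (R(P) = -6*(-5) = 30)
a(J) = 1/(J*(1 + J)) (a(J) = 1/((1 + J)*J) = 1/(J*(1 + J)))
R(4)*a(4) + (15 + 11)/(19 - 12) = 30*(1/(4*(1 + 4))) + (15 + 11)/(19 - 12) = 30*((¼)/5) + 26/7 = 30*((¼)*(⅕)) + 26*(⅐) = 30*(1/20) + 26/7 = 3/2 + 26/7 = 73/14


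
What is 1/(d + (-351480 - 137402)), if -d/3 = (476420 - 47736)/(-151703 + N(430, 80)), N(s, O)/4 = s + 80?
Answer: -149663/73166260714 ≈ -2.0455e-6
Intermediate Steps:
N(s, O) = 320 + 4*s (N(s, O) = 4*(s + 80) = 4*(80 + s) = 320 + 4*s)
d = 1286052/149663 (d = -3*(476420 - 47736)/(-151703 + (320 + 4*430)) = -1286052/(-151703 + (320 + 1720)) = -1286052/(-151703 + 2040) = -1286052/(-149663) = -1286052*(-1)/149663 = -3*(-428684/149663) = 1286052/149663 ≈ 8.5930)
1/(d + (-351480 - 137402)) = 1/(1286052/149663 + (-351480 - 137402)) = 1/(1286052/149663 - 488882) = 1/(-73166260714/149663) = -149663/73166260714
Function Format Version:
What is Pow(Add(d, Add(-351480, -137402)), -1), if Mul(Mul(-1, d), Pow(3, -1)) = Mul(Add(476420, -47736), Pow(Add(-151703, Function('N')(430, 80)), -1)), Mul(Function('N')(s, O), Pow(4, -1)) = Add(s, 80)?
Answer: Rational(-149663, 73166260714) ≈ -2.0455e-6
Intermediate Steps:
Function('N')(s, O) = Add(320, Mul(4, s)) (Function('N')(s, O) = Mul(4, Add(s, 80)) = Mul(4, Add(80, s)) = Add(320, Mul(4, s)))
d = Rational(1286052, 149663) (d = Mul(-3, Mul(Add(476420, -47736), Pow(Add(-151703, Add(320, Mul(4, 430))), -1))) = Mul(-3, Mul(428684, Pow(Add(-151703, Add(320, 1720)), -1))) = Mul(-3, Mul(428684, Pow(Add(-151703, 2040), -1))) = Mul(-3, Mul(428684, Pow(-149663, -1))) = Mul(-3, Mul(428684, Rational(-1, 149663))) = Mul(-3, Rational(-428684, 149663)) = Rational(1286052, 149663) ≈ 8.5930)
Pow(Add(d, Add(-351480, -137402)), -1) = Pow(Add(Rational(1286052, 149663), Add(-351480, -137402)), -1) = Pow(Add(Rational(1286052, 149663), -488882), -1) = Pow(Rational(-73166260714, 149663), -1) = Rational(-149663, 73166260714)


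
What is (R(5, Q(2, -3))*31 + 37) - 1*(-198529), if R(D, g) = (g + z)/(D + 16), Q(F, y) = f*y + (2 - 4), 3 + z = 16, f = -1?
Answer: 595760/3 ≈ 1.9859e+5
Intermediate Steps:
z = 13 (z = -3 + 16 = 13)
Q(F, y) = -2 - y (Q(F, y) = -y + (2 - 4) = -y - 2 = -2 - y)
R(D, g) = (13 + g)/(16 + D) (R(D, g) = (g + 13)/(D + 16) = (13 + g)/(16 + D))
(R(5, Q(2, -3))*31 + 37) - 1*(-198529) = (((13 + (-2 - 1*(-3)))/(16 + 5))*31 + 37) - 1*(-198529) = (((13 + (-2 + 3))/21)*31 + 37) + 198529 = (((13 + 1)/21)*31 + 37) + 198529 = (((1/21)*14)*31 + 37) + 198529 = ((2/3)*31 + 37) + 198529 = (62/3 + 37) + 198529 = 173/3 + 198529 = 595760/3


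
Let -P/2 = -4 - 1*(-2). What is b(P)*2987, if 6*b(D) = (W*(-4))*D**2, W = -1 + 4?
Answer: -95584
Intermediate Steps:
W = 3
P = 4 (P = -2*(-4 - 1*(-2)) = -2*(-4 + 2) = -2*(-2) = 4)
b(D) = -2*D**2 (b(D) = ((3*(-4))*D**2)/6 = (-12*D**2)/6 = -2*D**2)
b(P)*2987 = -2*4**2*2987 = -2*16*2987 = -32*2987 = -95584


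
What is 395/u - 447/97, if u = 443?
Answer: -159706/42971 ≈ -3.7166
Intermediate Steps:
395/u - 447/97 = 395/443 - 447/97 = -159706/42971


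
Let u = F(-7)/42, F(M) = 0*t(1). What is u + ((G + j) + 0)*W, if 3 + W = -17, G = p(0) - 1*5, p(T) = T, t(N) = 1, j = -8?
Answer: 260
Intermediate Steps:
F(M) = 0 (F(M) = 0*1 = 0)
G = -5 (G = 0 - 1*5 = 0 - 5 = -5)
W = -20 (W = -3 - 17 = -20)
u = 0 (u = 0/42 = 0*(1/42) = 0)
u + ((G + j) + 0)*W = 0 + ((-5 - 8) + 0)*(-20) = 0 + (-13 + 0)*(-20) = 0 - 13*(-20) = 0 + 260 = 260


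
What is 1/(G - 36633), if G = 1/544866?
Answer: -544866/19960076177 ≈ -2.7298e-5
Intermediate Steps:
G = 1/544866 ≈ 1.8353e-6
1/(G - 36633) = 1/(1/544866 - 36633) = 1/(-19960076177/544866) = -544866/19960076177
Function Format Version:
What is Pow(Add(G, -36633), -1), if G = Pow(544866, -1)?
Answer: Rational(-544866, 19960076177) ≈ -2.7298e-5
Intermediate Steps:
G = Rational(1, 544866) ≈ 1.8353e-6
Pow(Add(G, -36633), -1) = Pow(Add(Rational(1, 544866), -36633), -1) = Pow(Rational(-19960076177, 544866), -1) = Rational(-544866, 19960076177)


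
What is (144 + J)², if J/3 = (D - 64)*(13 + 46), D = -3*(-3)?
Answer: 91987281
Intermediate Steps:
D = 9
J = -9735 (J = 3*((9 - 64)*(13 + 46)) = 3*(-55*59) = 3*(-3245) = -9735)
(144 + J)² = (144 - 9735)² = (-9591)² = 91987281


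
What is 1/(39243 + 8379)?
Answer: 1/47622 ≈ 2.0999e-5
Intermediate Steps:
1/(39243 + 8379) = 1/47622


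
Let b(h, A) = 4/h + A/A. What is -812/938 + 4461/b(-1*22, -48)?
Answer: 1095745/201 ≈ 5451.5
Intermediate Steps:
b(h, A) = 1 + 4/h (b(h, A) = 4/h + 1 = 1 + 4/h)
-812/938 + 4461/b(-1*22, -48) = -812/938 + 4461/(((4 - 1*22)/((-1*22)))) = -812*1/938 + 4461/(((4 - 22)/(-22))) = -58/67 + 4461/((-1/22*(-18))) = -58/67 + 4461/(9/11) = -58/67 + 4461*(11/9) = -58/67 + 16357/3 = 1095745/201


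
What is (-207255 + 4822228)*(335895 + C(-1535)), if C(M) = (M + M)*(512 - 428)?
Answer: 360037118595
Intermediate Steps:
C(M) = 168*M (C(M) = (2*M)*84 = 168*M)
(-207255 + 4822228)*(335895 + C(-1535)) = (-207255 + 4822228)*(335895 + 168*(-1535)) = 4614973*(335895 - 257880) = 4614973*78015 = 360037118595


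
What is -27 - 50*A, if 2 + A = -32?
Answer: 1673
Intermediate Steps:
A = -34 (A = -2 - 32 = -34)
-27 - 50*A = -27 - 50*(-34) = -27 + 1700 = 1673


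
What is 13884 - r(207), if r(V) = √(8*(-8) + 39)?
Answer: 13884 - 5*I ≈ 13884.0 - 5.0*I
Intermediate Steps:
r(V) = 5*I (r(V) = √(-64 + 39) = √(-25) = 5*I)
13884 - r(207) = 13884 - 5*I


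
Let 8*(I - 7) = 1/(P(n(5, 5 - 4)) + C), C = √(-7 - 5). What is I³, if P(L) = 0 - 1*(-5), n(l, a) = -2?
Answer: (9535735*I + 22316112*√3)/(512*(55*I + 126*√3)) ≈ 345.49 - 1.7287*I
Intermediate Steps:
P(L) = 5 (P(L) = 0 + 5 = 5)
C = 2*I*√3 (C = √(-12) = 2*I*√3 ≈ 3.4641*I)
I = 7 + 1/(8*(5 + 2*I*√3)) ≈ 7.0169 - 0.011703*I
I³ = (2077/296 - I*√3/148)³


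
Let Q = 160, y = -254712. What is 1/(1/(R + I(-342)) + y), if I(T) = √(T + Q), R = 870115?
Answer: (-√182 + 870115*I)/(-221628731879*I + 254712*√182) ≈ -3.9260e-6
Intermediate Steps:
I(T) = √(160 + T) (I(T) = √(T + 160) = √(160 + T))
1/(1/(R + I(-342)) + y) = 1/(1/(870115 + √(160 - 342)) - 254712) = 1/(1/(870115 + √(-182)) - 254712) = 1/(1/(870115 + I*√182) - 254712) = 1/(-254712 + 1/(870115 + I*√182))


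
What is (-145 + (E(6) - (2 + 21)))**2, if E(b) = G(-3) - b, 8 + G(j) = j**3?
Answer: 43681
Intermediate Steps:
G(j) = -8 + j**3
E(b) = -35 - b (E(b) = (-8 + (-3)**3) - b = (-8 - 27) - b = -35 - b)
(-145 + (E(6) - (2 + 21)))**2 = (-145 + ((-35 - 1*6) - (2 + 21)))**2 = (-145 + ((-35 - 6) - 1*23))**2 = (-145 + (-41 - 23))**2 = (-145 - 64)**2 = (-209)**2 = 43681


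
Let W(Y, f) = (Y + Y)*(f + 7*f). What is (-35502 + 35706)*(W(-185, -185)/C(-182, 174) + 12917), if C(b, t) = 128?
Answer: 7015611/2 ≈ 3.5078e+6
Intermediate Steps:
W(Y, f) = 16*Y*f (W(Y, f) = (2*Y)*(8*f) = 16*Y*f)
(-35502 + 35706)*(W(-185, -185)/C(-182, 174) + 12917) = (-35502 + 35706)*((16*(-185)*(-185))/128 + 12917) = 204*(547600*(1/128) + 12917) = 204*(34225/8 + 12917) = 204*(137561/8) = 7015611/2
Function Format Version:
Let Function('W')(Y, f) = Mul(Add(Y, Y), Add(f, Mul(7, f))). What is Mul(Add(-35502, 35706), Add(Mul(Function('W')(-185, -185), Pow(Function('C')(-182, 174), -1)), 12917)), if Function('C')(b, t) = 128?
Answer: Rational(7015611, 2) ≈ 3.5078e+6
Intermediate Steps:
Function('W')(Y, f) = Mul(16, Y, f) (Function('W')(Y, f) = Mul(Mul(2, Y), Mul(8, f)) = Mul(16, Y, f))
Mul(Add(-35502, 35706), Add(Mul(Function('W')(-185, -185), Pow(Function('C')(-182, 174), -1)), 12917)) = Mul(Add(-35502, 35706), Add(Mul(Mul(16, -185, -185), Pow(128, -1)), 12917)) = Mul(204, Add(Mul(547600, Rational(1, 128)), 12917)) = Mul(204, Add(Rational(34225, 8), 12917)) = Mul(204, Rational(137561, 8)) = Rational(7015611, 2)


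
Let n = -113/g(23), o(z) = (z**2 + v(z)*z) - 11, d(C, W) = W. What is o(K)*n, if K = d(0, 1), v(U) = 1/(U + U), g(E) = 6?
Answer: 2147/12 ≈ 178.92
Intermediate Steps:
v(U) = 1/(2*U)
K = 1
o(z) = -21/2 + z**2 (o(z) = (z**2 + (1/(2*z))*z) - 11 = (z**2 + 1/2) - 11 = (1/2 + z**2) - 11 = -21/2 + z**2)
n = -113/6 ≈ -18.833
o(K)*n = (-21/2 + 1**2)*(-113/6) = (-21/2 + 1)*(-113/6) = -19/2*(-113/6) = 2147/12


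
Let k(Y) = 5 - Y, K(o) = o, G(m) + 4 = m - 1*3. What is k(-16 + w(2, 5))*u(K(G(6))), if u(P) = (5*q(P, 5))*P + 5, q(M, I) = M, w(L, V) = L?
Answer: 190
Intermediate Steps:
G(m) = -7 + m (G(m) = -4 + (m - 1*3) = -4 + (m - 3) = -4 + (-3 + m) = -7 + m)
u(P) = 5 + 5*P**2 (u(P) = (5*P)*P + 5 = 5*P**2 + 5 = 5 + 5*P**2)
k(-16 + w(2, 5))*u(K(G(6))) = (5 - (-16 + 2))*(5 + 5*(-7 + 6)**2) = (5 - 1*(-14))*(5 + 5*(-1)**2) = (5 + 14)*(5 + 5*1) = 19*(5 + 5) = 19*10 = 190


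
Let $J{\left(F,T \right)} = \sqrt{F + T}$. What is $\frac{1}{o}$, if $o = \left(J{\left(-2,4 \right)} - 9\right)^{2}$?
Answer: $\frac{1}{\left(9 - \sqrt{2}\right)^{2}} \approx 0.017378$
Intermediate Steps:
$o = \left(-9 + \sqrt{2}\right)^{2}$ ($o = \left(\sqrt{-2 + 4} - 9\right)^{2} = \left(\sqrt{2} - 9\right)^{2} = \left(-9 + \sqrt{2}\right)^{2} \approx 57.544$)
$\frac{1}{o} = \frac{1}{\left(9 - \sqrt{2}\right)^{2}}$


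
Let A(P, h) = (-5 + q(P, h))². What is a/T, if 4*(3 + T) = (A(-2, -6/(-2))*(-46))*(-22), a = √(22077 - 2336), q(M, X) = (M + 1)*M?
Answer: √19741/2274 ≈ 0.061787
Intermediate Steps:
q(M, X) = M*(1 + M) (q(M, X) = (1 + M)*M = M*(1 + M))
A(P, h) = (-5 + P*(1 + P))²
a = √19741 ≈ 140.50
T = 2274 (T = -3 + (((-5 - 2*(1 - 2))²*(-46))*(-22))/4 = -3 + (((-5 - 2*(-1))²*(-46))*(-22))/4 = -3 + (((-5 + 2)²*(-46))*(-22))/4 = -3 + (((-3)²*(-46))*(-22))/4 = -3 + ((9*(-46))*(-22))/4 = -3 + (-414*(-22))/4 = -3 + (¼)*9108 = -3 + 2277 = 2274)
a/T = √19741/2274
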